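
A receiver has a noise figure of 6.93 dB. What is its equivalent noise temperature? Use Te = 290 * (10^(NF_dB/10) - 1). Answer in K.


NF_lin = 10^(6.93/10) = 4.931738
Te = 290 * (4.931738 - 1) = 1140.2 K

1140.2 K


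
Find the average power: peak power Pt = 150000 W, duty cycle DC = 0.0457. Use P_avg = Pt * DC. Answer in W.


P_avg = 150000 * 0.0457 = 6855.0 W

6855.0 W


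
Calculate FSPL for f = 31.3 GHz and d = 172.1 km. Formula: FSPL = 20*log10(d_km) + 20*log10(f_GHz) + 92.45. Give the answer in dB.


20*log10(172.1) = 44.72
20*log10(31.3) = 29.91
FSPL = 167.1 dB

167.1 dB


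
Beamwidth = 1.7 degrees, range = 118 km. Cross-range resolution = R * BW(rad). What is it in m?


BW_rad = 0.029670597
CR = 118000 * 0.029670597 = 3501.1 m

3501.1 m


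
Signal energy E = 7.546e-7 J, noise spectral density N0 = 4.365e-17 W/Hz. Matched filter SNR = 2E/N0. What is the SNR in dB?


SNR_lin = 2 * 7.546e-7 / 4.365e-17 = 3.458e10
SNR_dB = 10*log10(3.458e10) = 105.4 dB

105.4 dB


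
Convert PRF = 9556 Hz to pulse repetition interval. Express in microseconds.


PRI = 1/9556 = 0.0001046463 s = 104.6 us

104.6 us


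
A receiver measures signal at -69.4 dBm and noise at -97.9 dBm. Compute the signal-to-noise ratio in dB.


SNR = -69.4 - (-97.9) = 28.5 dB

28.5 dB


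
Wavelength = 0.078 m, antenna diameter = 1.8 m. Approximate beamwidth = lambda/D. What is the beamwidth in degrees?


BW_rad = 0.078 / 1.8 = 0.043333
BW_deg = 2.48 degrees

2.48 degrees


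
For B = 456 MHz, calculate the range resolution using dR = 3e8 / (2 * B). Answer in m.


dR = 3e8 / (2 * 456000000.0) = 0.33 m

0.33 m


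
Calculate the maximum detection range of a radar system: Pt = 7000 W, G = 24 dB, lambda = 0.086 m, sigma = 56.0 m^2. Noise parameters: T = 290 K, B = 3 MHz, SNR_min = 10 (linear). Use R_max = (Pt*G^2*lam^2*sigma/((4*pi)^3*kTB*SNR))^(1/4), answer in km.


G_lin = 10^(24/10) = 251.188643
R^4 = 7000 * 251.188643^2 * 0.086^2 * 56.0 / ((4*pi)^3 * 1.38e-23 * 290 * 3000000.0 * 10)
R^4 = 7.67812e17 m^4
R_max = (7.67812e17)^(1/4) = 29601.5 m = 29.6 km

29.6 km


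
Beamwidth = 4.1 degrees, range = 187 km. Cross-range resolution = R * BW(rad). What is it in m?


BW_rad = 0.071558499
CR = 187000 * 0.071558499 = 13381.4 m

13381.4 m


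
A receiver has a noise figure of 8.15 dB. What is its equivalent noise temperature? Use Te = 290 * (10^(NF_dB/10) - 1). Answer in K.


NF_lin = 10^(8.15/10) = 6.531306
Te = 290 * (6.531306 - 1) = 1604.1 K

1604.1 K


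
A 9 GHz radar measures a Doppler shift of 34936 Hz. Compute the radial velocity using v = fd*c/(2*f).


v = 34936 * 3e8 / (2 * 9000000000.0) = 582.3 m/s

582.3 m/s


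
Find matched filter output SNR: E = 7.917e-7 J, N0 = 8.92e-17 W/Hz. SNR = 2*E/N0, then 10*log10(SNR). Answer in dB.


SNR_lin = 2 * 7.917e-7 / 8.92e-17 = 1.775e10
SNR_dB = 10*log10(1.775e10) = 102.5 dB

102.5 dB


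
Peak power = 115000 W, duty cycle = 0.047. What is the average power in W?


P_avg = 115000 * 0.047 = 5405.0 W

5405.0 W


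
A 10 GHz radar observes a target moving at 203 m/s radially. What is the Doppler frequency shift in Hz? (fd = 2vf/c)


fd = 2 * 203 * 10000000000.0 / 3e8 = 13533.3 Hz

13533.3 Hz


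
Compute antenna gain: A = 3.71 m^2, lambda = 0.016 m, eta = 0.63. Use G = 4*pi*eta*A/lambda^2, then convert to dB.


G_linear = 4*pi*0.63*3.71/0.016^2 = 114731.95
G_dB = 10*log10(114731.95) = 50.6 dB

50.6 dB


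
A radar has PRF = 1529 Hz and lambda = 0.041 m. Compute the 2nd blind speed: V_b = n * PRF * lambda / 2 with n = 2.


V_blind = 2 * 1529 * 0.041 / 2 = 62.7 m/s

62.7 m/s


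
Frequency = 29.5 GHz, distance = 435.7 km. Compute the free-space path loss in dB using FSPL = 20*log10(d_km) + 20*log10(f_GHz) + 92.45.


20*log10(435.7) = 52.78
20*log10(29.5) = 29.4
FSPL = 174.6 dB

174.6 dB


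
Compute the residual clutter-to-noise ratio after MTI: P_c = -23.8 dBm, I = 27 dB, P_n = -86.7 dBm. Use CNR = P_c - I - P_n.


CNR = -23.8 - 27 - (-86.7) = 35.9 dB

35.9 dB


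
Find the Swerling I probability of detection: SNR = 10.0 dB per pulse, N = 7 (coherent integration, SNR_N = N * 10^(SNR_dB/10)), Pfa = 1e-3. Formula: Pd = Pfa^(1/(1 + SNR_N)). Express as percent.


SNR_lin = 10^(10.0/10) = 10.0
SNR_N = 7 * 10.0 = 70.0
1/(1 + SNR_N) = 1/71.0 = 0.0140845
Pd = (1e-3)^0.0140845 = 0.90729
Pd = 90.7%

90.7%


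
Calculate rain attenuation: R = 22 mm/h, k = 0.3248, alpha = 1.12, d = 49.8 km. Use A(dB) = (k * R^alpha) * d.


gamma = 0.3248 * 22^1.12 = 10.354507 dB/km
A = 10.354507 * 49.8 = 515.65 dB

515.65 dB


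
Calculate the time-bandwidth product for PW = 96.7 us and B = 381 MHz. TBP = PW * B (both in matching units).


TBP = 96.7 * 381 = 36842.7

36842.7


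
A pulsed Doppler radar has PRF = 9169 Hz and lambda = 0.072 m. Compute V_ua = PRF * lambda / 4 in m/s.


V_ua = 9169 * 0.072 / 4 = 165.0 m/s

165.0 m/s


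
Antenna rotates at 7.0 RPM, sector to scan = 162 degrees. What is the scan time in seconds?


t = 162 / (7.0 * 360) * 60 = 3.86 s

3.86 s


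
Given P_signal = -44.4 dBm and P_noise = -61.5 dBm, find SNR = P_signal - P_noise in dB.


SNR = -44.4 - (-61.5) = 17.1 dB

17.1 dB


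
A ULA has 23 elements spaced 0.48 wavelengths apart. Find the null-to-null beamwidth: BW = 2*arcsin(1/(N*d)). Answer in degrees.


1/(N*d) = 1/(23*0.48) = 0.09058
BW = 2*arcsin(0.09058) = 10.4 degrees

10.4 degrees


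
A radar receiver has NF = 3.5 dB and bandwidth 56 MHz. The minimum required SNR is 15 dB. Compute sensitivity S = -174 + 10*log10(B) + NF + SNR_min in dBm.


10*log10(56000000.0) = 77.48
S = -174 + 77.48 + 3.5 + 15 = -78.0 dBm

-78.0 dBm


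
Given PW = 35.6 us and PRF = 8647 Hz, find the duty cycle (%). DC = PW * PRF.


DC = 35.6e-6 * 8647 * 100 = 30.78%

30.78%


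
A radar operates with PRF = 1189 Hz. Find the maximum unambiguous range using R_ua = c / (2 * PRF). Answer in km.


R_ua = 3e8 / (2 * 1189) = 126156.4 m = 126.2 km

126.2 km


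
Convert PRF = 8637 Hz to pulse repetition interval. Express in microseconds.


PRI = 1/8637 = 0.0001157809 s = 115.8 us

115.8 us


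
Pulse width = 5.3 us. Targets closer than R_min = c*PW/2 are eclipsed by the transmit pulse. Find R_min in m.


R_min = 3e8 * 5.3e-6 / 2 = 795.0 m

795.0 m


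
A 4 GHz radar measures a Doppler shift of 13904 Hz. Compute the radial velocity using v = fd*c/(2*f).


v = 13904 * 3e8 / (2 * 4000000000.0) = 521.4 m/s

521.4 m/s


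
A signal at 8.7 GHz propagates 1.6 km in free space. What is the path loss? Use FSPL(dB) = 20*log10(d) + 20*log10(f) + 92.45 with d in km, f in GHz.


20*log10(1.6) = 4.08
20*log10(8.7) = 18.79
FSPL = 115.3 dB

115.3 dB


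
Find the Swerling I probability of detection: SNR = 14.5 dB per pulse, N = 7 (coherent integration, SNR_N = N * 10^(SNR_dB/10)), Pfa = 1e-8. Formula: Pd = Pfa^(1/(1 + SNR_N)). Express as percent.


SNR_lin = 10^(14.5/10) = 28.18383
SNR_N = 7 * 28.18383 = 197.28681
1/(1 + SNR_N) = 1/198.28681 = 0.0050432
Pd = (1e-8)^0.0050432 = 0.91129
Pd = 91.1%

91.1%


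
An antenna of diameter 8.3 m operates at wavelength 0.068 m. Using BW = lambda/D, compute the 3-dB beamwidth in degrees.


BW_rad = 0.068 / 8.3 = 0.008193
BW_deg = 0.47 degrees

0.47 degrees


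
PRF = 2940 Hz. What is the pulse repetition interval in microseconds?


PRI = 1/2940 = 0.0003401361 s = 340.1 us

340.1 us


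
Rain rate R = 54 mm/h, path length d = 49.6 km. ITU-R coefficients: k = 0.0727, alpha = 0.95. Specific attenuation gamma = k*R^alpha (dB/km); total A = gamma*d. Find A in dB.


gamma = 0.0727 * 54^0.95 = 3.215944 dB/km
A = 3.215944 * 49.6 = 159.51 dB

159.51 dB


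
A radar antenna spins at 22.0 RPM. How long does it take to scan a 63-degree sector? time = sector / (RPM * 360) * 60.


t = 63 / (22.0 * 360) * 60 = 0.48 s

0.48 s


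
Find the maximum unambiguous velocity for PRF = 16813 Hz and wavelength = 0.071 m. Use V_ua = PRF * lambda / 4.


V_ua = 16813 * 0.071 / 4 = 298.4 m/s

298.4 m/s


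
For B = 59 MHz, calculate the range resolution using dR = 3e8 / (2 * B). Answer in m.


dR = 3e8 / (2 * 59000000.0) = 2.54 m

2.54 m


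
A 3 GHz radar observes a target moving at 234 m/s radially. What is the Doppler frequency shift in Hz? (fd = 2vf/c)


fd = 2 * 234 * 3000000000.0 / 3e8 = 4680.0 Hz

4680.0 Hz


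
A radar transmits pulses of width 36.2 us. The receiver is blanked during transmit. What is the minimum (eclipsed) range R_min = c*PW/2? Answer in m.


R_min = 3e8 * 36.2e-6 / 2 = 5430.0 m

5430.0 m


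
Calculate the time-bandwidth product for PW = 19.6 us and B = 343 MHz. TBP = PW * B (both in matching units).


TBP = 19.6 * 343 = 6722.8

6722.8


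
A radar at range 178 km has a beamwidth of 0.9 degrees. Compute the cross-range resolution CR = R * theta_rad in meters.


BW_rad = 0.015707963
CR = 178000 * 0.015707963 = 2796.0 m

2796.0 m


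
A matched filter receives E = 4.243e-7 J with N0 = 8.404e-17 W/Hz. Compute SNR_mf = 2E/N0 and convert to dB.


SNR_lin = 2 * 4.243e-7 / 8.404e-17 = 1.01e10
SNR_dB = 10*log10(1.01e10) = 100.0 dB

100.0 dB


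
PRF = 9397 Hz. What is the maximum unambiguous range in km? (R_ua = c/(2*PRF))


R_ua = 3e8 / (2 * 9397) = 15962.5 m = 16.0 km

16.0 km


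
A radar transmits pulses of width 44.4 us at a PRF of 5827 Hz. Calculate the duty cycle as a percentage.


DC = 44.4e-6 * 5827 * 100 = 25.87%

25.87%


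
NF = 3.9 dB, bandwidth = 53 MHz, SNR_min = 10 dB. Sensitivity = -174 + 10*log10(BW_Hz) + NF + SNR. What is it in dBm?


10*log10(53000000.0) = 77.24
S = -174 + 77.24 + 3.9 + 10 = -82.9 dBm

-82.9 dBm


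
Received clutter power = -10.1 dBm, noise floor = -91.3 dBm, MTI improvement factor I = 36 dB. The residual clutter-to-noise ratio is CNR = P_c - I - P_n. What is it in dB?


CNR = -10.1 - 36 - (-91.3) = 45.2 dB

45.2 dB


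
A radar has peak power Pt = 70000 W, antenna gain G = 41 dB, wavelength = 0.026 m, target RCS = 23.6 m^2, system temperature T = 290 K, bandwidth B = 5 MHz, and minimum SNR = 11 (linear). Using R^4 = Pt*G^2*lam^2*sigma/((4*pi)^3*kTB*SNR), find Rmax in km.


G_lin = 10^(41/10) = 12589.254118
R^4 = 70000 * 12589.254118^2 * 0.026^2 * 23.6 / ((4*pi)^3 * 1.38e-23 * 290 * 5000000.0 * 11)
R^4 = 4.05217e20 m^4
R_max = (4.05217e20)^(1/4) = 141880.2 m = 141.9 km

141.9 km


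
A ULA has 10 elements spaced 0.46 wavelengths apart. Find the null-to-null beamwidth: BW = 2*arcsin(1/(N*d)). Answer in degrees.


1/(N*d) = 1/(10*0.46) = 0.217391
BW = 2*arcsin(0.217391) = 25.1 degrees

25.1 degrees


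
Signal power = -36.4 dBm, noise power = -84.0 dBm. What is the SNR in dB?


SNR = -36.4 - (-84.0) = 47.6 dB

47.6 dB


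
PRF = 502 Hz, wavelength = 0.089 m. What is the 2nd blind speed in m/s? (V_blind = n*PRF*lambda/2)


V_blind = 2 * 502 * 0.089 / 2 = 44.7 m/s

44.7 m/s


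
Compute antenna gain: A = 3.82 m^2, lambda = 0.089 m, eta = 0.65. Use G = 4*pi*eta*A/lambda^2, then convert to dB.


G_linear = 4*pi*0.65*3.82/0.089^2 = 3939.19
G_dB = 10*log10(3939.19) = 36.0 dB

36.0 dB


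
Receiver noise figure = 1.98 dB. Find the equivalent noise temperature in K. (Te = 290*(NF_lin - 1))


NF_lin = 10^(1.98/10) = 1.577611
Te = 290 * (1.577611 - 1) = 167.5 K

167.5 K


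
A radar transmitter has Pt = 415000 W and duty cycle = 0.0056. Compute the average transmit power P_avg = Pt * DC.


P_avg = 415000 * 0.0056 = 2324.0 W

2324.0 W


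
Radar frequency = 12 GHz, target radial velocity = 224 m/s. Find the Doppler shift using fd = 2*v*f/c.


fd = 2 * 224 * 12000000000.0 / 3e8 = 17920.0 Hz

17920.0 Hz


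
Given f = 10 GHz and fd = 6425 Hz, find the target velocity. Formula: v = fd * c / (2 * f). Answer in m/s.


v = 6425 * 3e8 / (2 * 10000000000.0) = 96.4 m/s

96.4 m/s


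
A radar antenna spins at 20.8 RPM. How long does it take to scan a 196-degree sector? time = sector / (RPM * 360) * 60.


t = 196 / (20.8 * 360) * 60 = 1.57 s

1.57 s


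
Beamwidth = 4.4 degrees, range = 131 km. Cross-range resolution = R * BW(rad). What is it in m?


BW_rad = 0.076794487
CR = 131000 * 0.076794487 = 10060.1 m

10060.1 m


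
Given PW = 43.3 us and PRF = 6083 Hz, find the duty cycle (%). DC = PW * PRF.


DC = 43.3e-6 * 6083 * 100 = 26.34%

26.34%


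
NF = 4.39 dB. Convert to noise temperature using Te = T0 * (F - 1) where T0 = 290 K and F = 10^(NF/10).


NF_lin = 10^(4.39/10) = 2.747894
Te = 290 * (2.747894 - 1) = 506.9 K

506.9 K


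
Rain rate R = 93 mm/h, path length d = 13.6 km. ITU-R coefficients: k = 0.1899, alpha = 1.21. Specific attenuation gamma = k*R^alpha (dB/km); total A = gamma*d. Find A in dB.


gamma = 0.1899 * 93^1.21 = 45.749814 dB/km
A = 45.749814 * 13.6 = 622.2 dB

622.2 dB


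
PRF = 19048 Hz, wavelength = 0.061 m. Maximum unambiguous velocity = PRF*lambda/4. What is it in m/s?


V_ua = 19048 * 0.061 / 4 = 290.5 m/s

290.5 m/s


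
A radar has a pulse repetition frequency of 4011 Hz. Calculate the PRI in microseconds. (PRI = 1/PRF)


PRI = 1/4011 = 0.0002493144 s = 249.3 us

249.3 us


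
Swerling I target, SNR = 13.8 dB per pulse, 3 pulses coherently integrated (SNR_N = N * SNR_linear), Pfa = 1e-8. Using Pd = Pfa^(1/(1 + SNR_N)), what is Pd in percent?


SNR_lin = 10^(13.8/10) = 23.98833
SNR_N = 3 * 23.98833 = 71.96499
1/(1 + SNR_N) = 1/72.96499 = 0.0137052
Pd = (1e-8)^0.0137052 = 0.77689
Pd = 77.7%

77.7%


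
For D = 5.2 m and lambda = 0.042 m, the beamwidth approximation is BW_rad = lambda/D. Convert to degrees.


BW_rad = 0.042 / 5.2 = 0.008077
BW_deg = 0.46 degrees

0.46 degrees


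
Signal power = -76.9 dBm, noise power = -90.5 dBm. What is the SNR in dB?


SNR = -76.9 - (-90.5) = 13.6 dB

13.6 dB


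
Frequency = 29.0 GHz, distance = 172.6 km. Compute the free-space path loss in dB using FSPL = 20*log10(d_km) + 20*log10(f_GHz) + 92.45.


20*log10(172.6) = 44.74
20*log10(29.0) = 29.25
FSPL = 166.4 dB

166.4 dB


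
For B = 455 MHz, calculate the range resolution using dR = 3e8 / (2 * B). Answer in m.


dR = 3e8 / (2 * 455000000.0) = 0.33 m

0.33 m


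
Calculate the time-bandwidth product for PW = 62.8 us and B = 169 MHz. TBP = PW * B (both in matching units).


TBP = 62.8 * 169 = 10613.2

10613.2


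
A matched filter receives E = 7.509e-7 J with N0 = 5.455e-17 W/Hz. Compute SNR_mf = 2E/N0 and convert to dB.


SNR_lin = 2 * 7.509e-7 / 5.455e-17 = 2.753e10
SNR_dB = 10*log10(2.753e10) = 104.4 dB

104.4 dB


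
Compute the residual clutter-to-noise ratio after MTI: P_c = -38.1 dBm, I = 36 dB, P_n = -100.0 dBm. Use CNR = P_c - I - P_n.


CNR = -38.1 - 36 - (-100.0) = 25.9 dB

25.9 dB


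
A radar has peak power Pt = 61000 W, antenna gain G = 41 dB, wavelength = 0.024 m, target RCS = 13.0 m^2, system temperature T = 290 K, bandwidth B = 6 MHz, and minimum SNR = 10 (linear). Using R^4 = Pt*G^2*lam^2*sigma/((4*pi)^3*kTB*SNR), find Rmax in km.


G_lin = 10^(41/10) = 12589.254118
R^4 = 61000 * 12589.254118^2 * 0.024^2 * 13.0 / ((4*pi)^3 * 1.38e-23 * 290 * 6000000.0 * 10)
R^4 = 1.51928e20 m^4
R_max = (1.51928e20)^(1/4) = 111022.1 m = 111.0 km

111.0 km


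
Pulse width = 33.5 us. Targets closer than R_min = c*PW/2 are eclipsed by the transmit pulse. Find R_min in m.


R_min = 3e8 * 33.5e-6 / 2 = 5025.0 m

5025.0 m


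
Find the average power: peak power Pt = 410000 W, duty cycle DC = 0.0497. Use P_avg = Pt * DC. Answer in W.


P_avg = 410000 * 0.0497 = 20377.0 W

20377.0 W


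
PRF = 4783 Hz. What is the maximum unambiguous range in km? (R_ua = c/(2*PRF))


R_ua = 3e8 / (2 * 4783) = 31361.1 m = 31.4 km

31.4 km


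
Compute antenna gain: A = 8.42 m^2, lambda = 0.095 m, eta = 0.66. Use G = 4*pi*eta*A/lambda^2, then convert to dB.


G_linear = 4*pi*0.66*8.42/0.095^2 = 7737.82
G_dB = 10*log10(7737.82) = 38.9 dB

38.9 dB


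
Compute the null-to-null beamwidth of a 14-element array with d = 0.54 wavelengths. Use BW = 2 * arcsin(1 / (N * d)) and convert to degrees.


1/(N*d) = 1/(14*0.54) = 0.132275
BW = 2*arcsin(0.132275) = 15.2 degrees

15.2 degrees


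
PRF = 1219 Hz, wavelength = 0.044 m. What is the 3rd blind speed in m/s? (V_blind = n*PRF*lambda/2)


V_blind = 3 * 1219 * 0.044 / 2 = 80.5 m/s

80.5 m/s


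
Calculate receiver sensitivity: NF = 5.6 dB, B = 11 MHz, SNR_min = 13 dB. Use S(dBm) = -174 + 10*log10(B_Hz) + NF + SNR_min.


10*log10(11000000.0) = 70.41
S = -174 + 70.41 + 5.6 + 13 = -85.0 dBm

-85.0 dBm


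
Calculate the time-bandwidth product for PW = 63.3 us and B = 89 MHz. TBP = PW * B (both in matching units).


TBP = 63.3 * 89 = 5633.7

5633.7


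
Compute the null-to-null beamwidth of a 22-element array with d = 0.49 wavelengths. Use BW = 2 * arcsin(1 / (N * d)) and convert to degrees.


1/(N*d) = 1/(22*0.49) = 0.092764
BW = 2*arcsin(0.092764) = 10.6 degrees

10.6 degrees


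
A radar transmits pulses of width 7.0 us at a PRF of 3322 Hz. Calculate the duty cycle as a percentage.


DC = 7.0e-6 * 3322 * 100 = 2.33%

2.33%


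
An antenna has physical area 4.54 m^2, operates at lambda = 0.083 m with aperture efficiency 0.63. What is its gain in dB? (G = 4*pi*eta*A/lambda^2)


G_linear = 4*pi*0.63*4.54/0.083^2 = 5217.35
G_dB = 10*log10(5217.35) = 37.2 dB

37.2 dB


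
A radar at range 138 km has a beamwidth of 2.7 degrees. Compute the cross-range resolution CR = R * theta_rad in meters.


BW_rad = 0.04712389
CR = 138000 * 0.04712389 = 6503.1 m

6503.1 m


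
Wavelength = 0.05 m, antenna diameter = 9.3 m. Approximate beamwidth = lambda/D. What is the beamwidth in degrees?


BW_rad = 0.05 / 9.3 = 0.005376
BW_deg = 0.31 degrees

0.31 degrees


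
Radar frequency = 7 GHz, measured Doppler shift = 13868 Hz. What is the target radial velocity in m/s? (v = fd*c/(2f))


v = 13868 * 3e8 / (2 * 7000000000.0) = 297.2 m/s

297.2 m/s


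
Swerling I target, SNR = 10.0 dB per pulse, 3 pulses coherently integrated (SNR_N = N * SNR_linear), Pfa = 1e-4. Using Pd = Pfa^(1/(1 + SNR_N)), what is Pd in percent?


SNR_lin = 10^(10.0/10) = 10.0
SNR_N = 3 * 10.0 = 30.0
1/(1 + SNR_N) = 1/31.0 = 0.0322581
Pd = (1e-4)^0.0322581 = 0.74296
Pd = 74.3%

74.3%


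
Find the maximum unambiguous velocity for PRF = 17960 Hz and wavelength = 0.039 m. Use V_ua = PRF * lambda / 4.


V_ua = 17960 * 0.039 / 4 = 175.1 m/s

175.1 m/s


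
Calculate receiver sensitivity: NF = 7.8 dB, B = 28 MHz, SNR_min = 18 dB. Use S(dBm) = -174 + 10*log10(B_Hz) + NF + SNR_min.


10*log10(28000000.0) = 74.47
S = -174 + 74.47 + 7.8 + 18 = -73.7 dBm

-73.7 dBm


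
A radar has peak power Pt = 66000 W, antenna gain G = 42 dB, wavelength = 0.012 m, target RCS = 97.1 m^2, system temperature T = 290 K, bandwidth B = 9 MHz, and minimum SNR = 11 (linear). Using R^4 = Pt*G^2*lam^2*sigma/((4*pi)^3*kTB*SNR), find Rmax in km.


G_lin = 10^(42/10) = 15848.931925
R^4 = 66000 * 15848.931925^2 * 0.012^2 * 97.1 / ((4*pi)^3 * 1.38e-23 * 290 * 9000000.0 * 11)
R^4 = 2.94838e20 m^4
R_max = (2.94838e20)^(1/4) = 131037.6 m = 131.0 km

131.0 km


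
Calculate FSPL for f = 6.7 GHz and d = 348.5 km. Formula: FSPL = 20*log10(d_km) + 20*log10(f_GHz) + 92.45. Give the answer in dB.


20*log10(348.5) = 50.84
20*log10(6.7) = 16.52
FSPL = 159.8 dB

159.8 dB


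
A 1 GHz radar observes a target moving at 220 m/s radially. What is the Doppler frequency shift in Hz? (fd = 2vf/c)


fd = 2 * 220 * 1000000000.0 / 3e8 = 1466.7 Hz

1466.7 Hz


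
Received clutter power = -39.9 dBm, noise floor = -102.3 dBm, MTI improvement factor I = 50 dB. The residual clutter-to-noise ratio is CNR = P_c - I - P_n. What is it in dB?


CNR = -39.9 - 50 - (-102.3) = 12.4 dB

12.4 dB


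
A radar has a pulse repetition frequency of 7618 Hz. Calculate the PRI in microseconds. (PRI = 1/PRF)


PRI = 1/7618 = 0.000131268 s = 131.3 us

131.3 us


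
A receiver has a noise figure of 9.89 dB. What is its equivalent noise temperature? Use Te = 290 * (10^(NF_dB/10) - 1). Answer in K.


NF_lin = 10^(9.89/10) = 9.749896
Te = 290 * (9.749896 - 1) = 2537.5 K

2537.5 K


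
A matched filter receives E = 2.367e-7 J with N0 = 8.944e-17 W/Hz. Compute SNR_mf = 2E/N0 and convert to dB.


SNR_lin = 2 * 2.367e-7 / 8.944e-17 = 5.293e9
SNR_dB = 10*log10(5.293e9) = 97.2 dB

97.2 dB


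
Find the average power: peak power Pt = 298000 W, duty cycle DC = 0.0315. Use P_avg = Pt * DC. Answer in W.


P_avg = 298000 * 0.0315 = 9387.0 W

9387.0 W


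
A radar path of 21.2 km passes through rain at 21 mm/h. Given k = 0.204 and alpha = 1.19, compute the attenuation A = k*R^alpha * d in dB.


gamma = 0.204 * 21^1.19 = 7.639609 dB/km
A = 7.639609 * 21.2 = 161.96 dB

161.96 dB


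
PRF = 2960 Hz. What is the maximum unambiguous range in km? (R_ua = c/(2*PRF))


R_ua = 3e8 / (2 * 2960) = 50675.7 m = 50.7 km

50.7 km


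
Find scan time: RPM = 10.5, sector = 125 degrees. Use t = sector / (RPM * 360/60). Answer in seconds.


t = 125 / (10.5 * 360) * 60 = 1.98 s

1.98 s


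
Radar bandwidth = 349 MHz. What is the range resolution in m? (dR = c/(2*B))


dR = 3e8 / (2 * 349000000.0) = 0.43 m

0.43 m


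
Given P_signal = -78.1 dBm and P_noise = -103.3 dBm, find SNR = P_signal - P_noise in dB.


SNR = -78.1 - (-103.3) = 25.2 dB

25.2 dB


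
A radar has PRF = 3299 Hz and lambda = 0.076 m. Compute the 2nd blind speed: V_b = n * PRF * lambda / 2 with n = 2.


V_blind = 2 * 3299 * 0.076 / 2 = 250.7 m/s

250.7 m/s


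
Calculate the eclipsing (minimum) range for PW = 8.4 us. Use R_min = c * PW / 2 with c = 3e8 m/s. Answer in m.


R_min = 3e8 * 8.4e-6 / 2 = 1260.0 m

1260.0 m


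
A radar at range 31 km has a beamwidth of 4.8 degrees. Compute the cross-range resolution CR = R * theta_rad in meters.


BW_rad = 0.083775804
CR = 31000 * 0.083775804 = 2597.0 m

2597.0 m


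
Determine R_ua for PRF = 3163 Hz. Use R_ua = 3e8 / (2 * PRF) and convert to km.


R_ua = 3e8 / (2 * 3163) = 47423.3 m = 47.4 km

47.4 km


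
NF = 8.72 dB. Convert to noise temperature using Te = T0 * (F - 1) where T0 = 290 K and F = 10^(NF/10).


NF_lin = 10^(8.72/10) = 7.44732
Te = 290 * (7.44732 - 1) = 1869.7 K

1869.7 K


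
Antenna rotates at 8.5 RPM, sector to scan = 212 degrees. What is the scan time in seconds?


t = 212 / (8.5 * 360) * 60 = 4.16 s

4.16 s


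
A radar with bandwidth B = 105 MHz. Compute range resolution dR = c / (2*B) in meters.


dR = 3e8 / (2 * 105000000.0) = 1.43 m

1.43 m


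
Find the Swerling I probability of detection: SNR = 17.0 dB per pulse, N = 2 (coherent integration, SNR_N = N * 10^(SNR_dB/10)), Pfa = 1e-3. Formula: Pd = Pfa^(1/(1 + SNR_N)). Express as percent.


SNR_lin = 10^(17.0/10) = 50.11872
SNR_N = 2 * 50.11872 = 100.23744
1/(1 + SNR_N) = 1/101.23744 = 0.0098778
Pd = (1e-3)^0.0098778 = 0.93404
Pd = 93.4%

93.4%


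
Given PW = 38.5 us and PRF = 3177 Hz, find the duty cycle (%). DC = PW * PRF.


DC = 38.5e-6 * 3177 * 100 = 12.23%

12.23%


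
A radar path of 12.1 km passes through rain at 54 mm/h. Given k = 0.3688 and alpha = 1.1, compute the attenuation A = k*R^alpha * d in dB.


gamma = 0.3688 * 54^1.1 = 29.677277 dB/km
A = 29.677277 * 12.1 = 359.1 dB

359.1 dB


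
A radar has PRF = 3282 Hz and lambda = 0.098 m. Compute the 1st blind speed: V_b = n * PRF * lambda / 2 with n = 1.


V_blind = 1 * 3282 * 0.098 / 2 = 160.8 m/s

160.8 m/s


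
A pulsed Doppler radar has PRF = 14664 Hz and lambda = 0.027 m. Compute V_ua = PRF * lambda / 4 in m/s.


V_ua = 14664 * 0.027 / 4 = 99.0 m/s

99.0 m/s


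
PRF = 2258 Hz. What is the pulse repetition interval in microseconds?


PRI = 1/2258 = 0.0004428698 s = 442.9 us

442.9 us


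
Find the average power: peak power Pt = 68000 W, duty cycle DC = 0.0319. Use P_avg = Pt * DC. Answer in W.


P_avg = 68000 * 0.0319 = 2169.2 W

2169.2 W


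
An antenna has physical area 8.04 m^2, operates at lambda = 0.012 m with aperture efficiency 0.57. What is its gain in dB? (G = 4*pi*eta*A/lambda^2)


G_linear = 4*pi*0.57*8.04/0.012^2 = 399924.74
G_dB = 10*log10(399924.74) = 56.0 dB

56.0 dB


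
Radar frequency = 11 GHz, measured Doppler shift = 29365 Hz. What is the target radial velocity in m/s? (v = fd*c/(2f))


v = 29365 * 3e8 / (2 * 11000000000.0) = 400.4 m/s

400.4 m/s


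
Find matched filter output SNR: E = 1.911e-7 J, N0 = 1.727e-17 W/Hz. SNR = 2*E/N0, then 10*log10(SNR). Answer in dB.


SNR_lin = 2 * 1.911e-7 / 1.727e-17 = 2.213e10
SNR_dB = 10*log10(2.213e10) = 103.4 dB

103.4 dB


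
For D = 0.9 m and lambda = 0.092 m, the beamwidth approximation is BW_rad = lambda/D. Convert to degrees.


BW_rad = 0.092 / 0.9 = 0.102222
BW_deg = 5.86 degrees

5.86 degrees


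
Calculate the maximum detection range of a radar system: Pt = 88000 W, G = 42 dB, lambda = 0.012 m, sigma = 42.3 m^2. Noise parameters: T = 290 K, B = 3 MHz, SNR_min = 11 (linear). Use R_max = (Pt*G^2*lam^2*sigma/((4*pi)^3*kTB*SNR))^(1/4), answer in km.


G_lin = 10^(42/10) = 15848.931925
R^4 = 88000 * 15848.931925^2 * 0.012^2 * 42.3 / ((4*pi)^3 * 1.38e-23 * 290 * 3000000.0 * 11)
R^4 = 5.13765e20 m^4
R_max = (5.13765e20)^(1/4) = 150553.6 m = 150.6 km

150.6 km


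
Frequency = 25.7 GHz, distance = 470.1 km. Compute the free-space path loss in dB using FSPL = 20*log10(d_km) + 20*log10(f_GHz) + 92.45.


20*log10(470.1) = 53.44
20*log10(25.7) = 28.2
FSPL = 174.1 dB

174.1 dB


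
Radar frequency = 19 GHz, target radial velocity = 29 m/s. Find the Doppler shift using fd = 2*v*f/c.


fd = 2 * 29 * 19000000000.0 / 3e8 = 3673.3 Hz

3673.3 Hz


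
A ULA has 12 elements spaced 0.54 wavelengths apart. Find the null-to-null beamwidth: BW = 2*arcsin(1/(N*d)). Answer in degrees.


1/(N*d) = 1/(12*0.54) = 0.154321
BW = 2*arcsin(0.154321) = 17.8 degrees

17.8 degrees


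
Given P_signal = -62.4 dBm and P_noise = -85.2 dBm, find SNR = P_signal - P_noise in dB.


SNR = -62.4 - (-85.2) = 22.8 dB

22.8 dB


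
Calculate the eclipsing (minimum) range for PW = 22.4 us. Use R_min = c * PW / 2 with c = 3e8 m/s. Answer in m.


R_min = 3e8 * 22.4e-6 / 2 = 3360.0 m

3360.0 m


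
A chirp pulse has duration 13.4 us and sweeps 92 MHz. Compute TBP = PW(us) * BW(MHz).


TBP = 13.4 * 92 = 1232.8

1232.8


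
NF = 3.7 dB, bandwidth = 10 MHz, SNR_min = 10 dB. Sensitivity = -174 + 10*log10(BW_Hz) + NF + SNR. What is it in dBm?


10*log10(10000000.0) = 70.0
S = -174 + 70.0 + 3.7 + 10 = -90.3 dBm

-90.3 dBm


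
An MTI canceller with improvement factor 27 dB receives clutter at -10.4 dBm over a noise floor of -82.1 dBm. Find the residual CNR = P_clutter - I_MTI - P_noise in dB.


CNR = -10.4 - 27 - (-82.1) = 44.7 dB

44.7 dB


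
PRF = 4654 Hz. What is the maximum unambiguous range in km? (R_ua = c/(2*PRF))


R_ua = 3e8 / (2 * 4654) = 32230.3 m = 32.2 km

32.2 km


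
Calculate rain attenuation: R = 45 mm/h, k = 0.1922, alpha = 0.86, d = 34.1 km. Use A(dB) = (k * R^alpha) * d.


gamma = 0.1922 * 45^0.86 = 5.075936 dB/km
A = 5.075936 * 34.1 = 173.09 dB

173.09 dB


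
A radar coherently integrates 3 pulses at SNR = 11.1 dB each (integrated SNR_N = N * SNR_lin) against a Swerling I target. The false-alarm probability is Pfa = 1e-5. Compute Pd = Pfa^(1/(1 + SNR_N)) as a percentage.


SNR_lin = 10^(11.1/10) = 12.8825
SNR_N = 3 * 12.8825 = 38.6475
1/(1 + SNR_N) = 1/39.6475 = 0.0252223
Pd = (1e-5)^0.0252223 = 0.74798
Pd = 74.8%

74.8%


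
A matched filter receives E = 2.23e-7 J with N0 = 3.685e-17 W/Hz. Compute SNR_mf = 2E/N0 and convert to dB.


SNR_lin = 2 * 2.23e-7 / 3.685e-17 = 1.21e10
SNR_dB = 10*log10(1.21e10) = 100.8 dB

100.8 dB


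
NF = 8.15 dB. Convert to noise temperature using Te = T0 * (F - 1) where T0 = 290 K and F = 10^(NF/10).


NF_lin = 10^(8.15/10) = 6.531306
Te = 290 * (6.531306 - 1) = 1604.1 K

1604.1 K


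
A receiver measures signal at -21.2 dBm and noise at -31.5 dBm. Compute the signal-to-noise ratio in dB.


SNR = -21.2 - (-31.5) = 10.3 dB

10.3 dB


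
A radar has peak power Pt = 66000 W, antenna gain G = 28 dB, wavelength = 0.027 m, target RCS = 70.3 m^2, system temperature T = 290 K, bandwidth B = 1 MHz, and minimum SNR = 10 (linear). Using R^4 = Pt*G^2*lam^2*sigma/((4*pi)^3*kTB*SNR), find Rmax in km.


G_lin = 10^(28/10) = 630.957344
R^4 = 66000 * 630.957344^2 * 0.027^2 * 70.3 / ((4*pi)^3 * 1.38e-23 * 290 * 1000000.0 * 10)
R^4 = 1.69559e19 m^4
R_max = (1.69559e19)^(1/4) = 64169.7 m = 64.2 km

64.2 km


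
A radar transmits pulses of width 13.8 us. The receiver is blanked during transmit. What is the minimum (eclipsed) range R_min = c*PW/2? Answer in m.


R_min = 3e8 * 13.8e-6 / 2 = 2070.0 m

2070.0 m


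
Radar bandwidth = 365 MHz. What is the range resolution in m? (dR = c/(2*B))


dR = 3e8 / (2 * 365000000.0) = 0.41 m

0.41 m


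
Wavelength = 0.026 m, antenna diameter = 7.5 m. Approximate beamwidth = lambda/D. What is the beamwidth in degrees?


BW_rad = 0.026 / 7.5 = 0.003467
BW_deg = 0.2 degrees

0.2 degrees


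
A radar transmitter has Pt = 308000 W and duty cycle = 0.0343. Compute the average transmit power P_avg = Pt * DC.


P_avg = 308000 * 0.0343 = 10564.4 W

10564.4 W


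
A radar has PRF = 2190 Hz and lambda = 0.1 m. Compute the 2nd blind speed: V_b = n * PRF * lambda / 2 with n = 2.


V_blind = 2 * 2190 * 0.1 / 2 = 219.0 m/s

219.0 m/s


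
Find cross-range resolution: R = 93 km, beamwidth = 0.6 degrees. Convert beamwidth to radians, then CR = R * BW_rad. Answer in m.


BW_rad = 0.010471976
CR = 93000 * 0.010471976 = 973.9 m

973.9 m


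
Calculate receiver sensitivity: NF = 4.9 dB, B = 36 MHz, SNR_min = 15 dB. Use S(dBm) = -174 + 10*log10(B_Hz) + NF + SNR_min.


10*log10(36000000.0) = 75.56
S = -174 + 75.56 + 4.9 + 15 = -78.5 dBm

-78.5 dBm


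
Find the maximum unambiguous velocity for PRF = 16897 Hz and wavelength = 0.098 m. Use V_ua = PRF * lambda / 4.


V_ua = 16897 * 0.098 / 4 = 414.0 m/s

414.0 m/s


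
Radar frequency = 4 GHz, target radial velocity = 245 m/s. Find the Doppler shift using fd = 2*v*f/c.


fd = 2 * 245 * 4000000000.0 / 3e8 = 6533.3 Hz

6533.3 Hz


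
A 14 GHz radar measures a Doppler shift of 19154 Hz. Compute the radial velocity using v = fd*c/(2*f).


v = 19154 * 3e8 / (2 * 14000000000.0) = 205.2 m/s

205.2 m/s


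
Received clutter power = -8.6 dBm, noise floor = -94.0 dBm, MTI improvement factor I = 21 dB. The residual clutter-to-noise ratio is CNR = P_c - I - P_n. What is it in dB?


CNR = -8.6 - 21 - (-94.0) = 64.4 dB

64.4 dB


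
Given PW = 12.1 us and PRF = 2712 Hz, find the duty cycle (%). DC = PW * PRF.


DC = 12.1e-6 * 2712 * 100 = 3.28%

3.28%


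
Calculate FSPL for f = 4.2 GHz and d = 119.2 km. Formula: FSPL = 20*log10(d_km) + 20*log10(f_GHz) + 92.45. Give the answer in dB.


20*log10(119.2) = 41.53
20*log10(4.2) = 12.46
FSPL = 146.4 dB

146.4 dB


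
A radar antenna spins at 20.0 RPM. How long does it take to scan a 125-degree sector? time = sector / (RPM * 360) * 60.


t = 125 / (20.0 * 360) * 60 = 1.04 s

1.04 s


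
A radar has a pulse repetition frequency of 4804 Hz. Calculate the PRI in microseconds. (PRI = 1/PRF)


PRI = 1/4804 = 0.0002081599 s = 208.2 us

208.2 us


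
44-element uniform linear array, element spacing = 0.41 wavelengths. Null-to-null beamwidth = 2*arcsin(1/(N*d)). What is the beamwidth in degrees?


1/(N*d) = 1/(44*0.41) = 0.055432
BW = 2*arcsin(0.055432) = 6.4 degrees

6.4 degrees


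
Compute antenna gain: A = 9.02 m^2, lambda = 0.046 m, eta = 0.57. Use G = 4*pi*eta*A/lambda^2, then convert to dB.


G_linear = 4*pi*0.57*9.02/0.046^2 = 30533.43
G_dB = 10*log10(30533.43) = 44.8 dB

44.8 dB


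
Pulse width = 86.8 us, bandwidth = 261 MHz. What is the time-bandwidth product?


TBP = 86.8 * 261 = 22654.8

22654.8


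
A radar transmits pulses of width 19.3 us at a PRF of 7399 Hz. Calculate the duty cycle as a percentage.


DC = 19.3e-6 * 7399 * 100 = 14.28%

14.28%


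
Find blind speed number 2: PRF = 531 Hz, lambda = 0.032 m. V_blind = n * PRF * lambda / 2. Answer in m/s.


V_blind = 2 * 531 * 0.032 / 2 = 17.0 m/s

17.0 m/s


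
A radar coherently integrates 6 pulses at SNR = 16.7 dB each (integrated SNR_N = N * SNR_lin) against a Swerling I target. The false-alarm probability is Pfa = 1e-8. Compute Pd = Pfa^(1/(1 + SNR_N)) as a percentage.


SNR_lin = 10^(16.7/10) = 46.77351
SNR_N = 6 * 46.77351 = 280.64106
1/(1 + SNR_N) = 1/281.64106 = 0.0035506
Pd = (1e-8)^0.0035506 = 0.93669
Pd = 93.7%

93.7%


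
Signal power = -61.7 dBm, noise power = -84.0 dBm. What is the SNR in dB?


SNR = -61.7 - (-84.0) = 22.3 dB

22.3 dB


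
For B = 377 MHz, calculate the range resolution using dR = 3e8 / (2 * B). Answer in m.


dR = 3e8 / (2 * 377000000.0) = 0.4 m

0.4 m


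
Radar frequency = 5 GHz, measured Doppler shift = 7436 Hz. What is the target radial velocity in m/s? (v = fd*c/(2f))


v = 7436 * 3e8 / (2 * 5000000000.0) = 223.1 m/s

223.1 m/s


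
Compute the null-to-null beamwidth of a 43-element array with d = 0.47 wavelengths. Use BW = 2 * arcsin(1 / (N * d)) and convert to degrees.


1/(N*d) = 1/(43*0.47) = 0.04948
BW = 2*arcsin(0.04948) = 5.7 degrees

5.7 degrees


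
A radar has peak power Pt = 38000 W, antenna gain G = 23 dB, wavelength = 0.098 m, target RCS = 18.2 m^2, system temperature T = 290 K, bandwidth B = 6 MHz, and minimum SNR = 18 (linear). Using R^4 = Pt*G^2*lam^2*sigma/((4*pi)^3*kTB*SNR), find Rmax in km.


G_lin = 10^(23/10) = 199.526231
R^4 = 38000 * 199.526231^2 * 0.098^2 * 18.2 / ((4*pi)^3 * 1.38e-23 * 290 * 6000000.0 * 18)
R^4 = 3.08302e17 m^4
R_max = (3.08302e17)^(1/4) = 23563.7 m = 23.6 km

23.6 km


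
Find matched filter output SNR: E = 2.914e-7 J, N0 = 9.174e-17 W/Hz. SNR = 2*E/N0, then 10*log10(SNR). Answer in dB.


SNR_lin = 2 * 2.914e-7 / 9.174e-17 = 6.353e9
SNR_dB = 10*log10(6.353e9) = 98.0 dB

98.0 dB


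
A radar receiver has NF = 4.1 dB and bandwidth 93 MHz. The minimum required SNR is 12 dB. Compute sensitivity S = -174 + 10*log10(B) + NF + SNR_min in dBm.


10*log10(93000000.0) = 79.68
S = -174 + 79.68 + 4.1 + 12 = -78.2 dBm

-78.2 dBm


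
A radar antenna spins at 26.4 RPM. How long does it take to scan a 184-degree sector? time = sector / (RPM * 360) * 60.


t = 184 / (26.4 * 360) * 60 = 1.16 s

1.16 s


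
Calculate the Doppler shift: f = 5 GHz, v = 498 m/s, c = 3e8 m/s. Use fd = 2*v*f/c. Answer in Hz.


fd = 2 * 498 * 5000000000.0 / 3e8 = 16600.0 Hz

16600.0 Hz


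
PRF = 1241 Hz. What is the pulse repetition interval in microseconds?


PRI = 1/1241 = 0.0008058018 s = 805.8 us

805.8 us


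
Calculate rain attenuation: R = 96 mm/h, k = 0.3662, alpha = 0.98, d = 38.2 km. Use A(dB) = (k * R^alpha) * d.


gamma = 0.3662 * 96^0.98 = 32.088111 dB/km
A = 32.088111 * 38.2 = 1225.77 dB

1225.77 dB


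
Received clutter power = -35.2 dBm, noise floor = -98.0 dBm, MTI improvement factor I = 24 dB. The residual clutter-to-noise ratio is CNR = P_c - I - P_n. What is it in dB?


CNR = -35.2 - 24 - (-98.0) = 38.8 dB

38.8 dB


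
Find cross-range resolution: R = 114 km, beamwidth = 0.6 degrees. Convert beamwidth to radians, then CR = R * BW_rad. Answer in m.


BW_rad = 0.010471976
CR = 114000 * 0.010471976 = 1193.8 m

1193.8 m


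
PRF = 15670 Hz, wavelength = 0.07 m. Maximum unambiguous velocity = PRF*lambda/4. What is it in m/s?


V_ua = 15670 * 0.07 / 4 = 274.2 m/s

274.2 m/s


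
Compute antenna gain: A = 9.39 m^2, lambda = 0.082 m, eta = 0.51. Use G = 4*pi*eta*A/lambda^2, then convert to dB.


G_linear = 4*pi*0.51*9.39/0.082^2 = 8949.89
G_dB = 10*log10(8949.89) = 39.5 dB

39.5 dB


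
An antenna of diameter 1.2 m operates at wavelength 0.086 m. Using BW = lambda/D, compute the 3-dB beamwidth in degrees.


BW_rad = 0.086 / 1.2 = 0.071667
BW_deg = 4.11 degrees

4.11 degrees


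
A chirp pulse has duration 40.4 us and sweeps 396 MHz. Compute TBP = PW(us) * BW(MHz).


TBP = 40.4 * 396 = 15998.4

15998.4


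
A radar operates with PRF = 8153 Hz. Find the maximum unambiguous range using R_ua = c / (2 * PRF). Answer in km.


R_ua = 3e8 / (2 * 8153) = 18398.1 m = 18.4 km

18.4 km


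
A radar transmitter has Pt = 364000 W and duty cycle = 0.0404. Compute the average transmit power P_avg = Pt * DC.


P_avg = 364000 * 0.0404 = 14705.6 W

14705.6 W


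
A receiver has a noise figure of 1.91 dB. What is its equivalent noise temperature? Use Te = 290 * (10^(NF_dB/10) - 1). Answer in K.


NF_lin = 10^(1.91/10) = 1.552387
Te = 290 * (1.552387 - 1) = 160.2 K

160.2 K


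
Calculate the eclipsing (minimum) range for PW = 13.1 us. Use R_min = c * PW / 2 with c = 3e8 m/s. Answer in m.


R_min = 3e8 * 13.1e-6 / 2 = 1965.0 m

1965.0 m


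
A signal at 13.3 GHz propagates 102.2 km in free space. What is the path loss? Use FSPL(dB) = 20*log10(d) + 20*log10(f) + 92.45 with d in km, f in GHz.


20*log10(102.2) = 40.19
20*log10(13.3) = 22.48
FSPL = 155.1 dB

155.1 dB


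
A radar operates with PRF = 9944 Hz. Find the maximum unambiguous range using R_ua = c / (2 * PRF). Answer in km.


R_ua = 3e8 / (2 * 9944) = 15084.5 m = 15.1 km

15.1 km


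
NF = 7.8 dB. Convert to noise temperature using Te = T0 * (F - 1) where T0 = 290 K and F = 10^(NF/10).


NF_lin = 10^(7.8/10) = 6.025596
Te = 290 * (6.025596 - 1) = 1457.4 K

1457.4 K


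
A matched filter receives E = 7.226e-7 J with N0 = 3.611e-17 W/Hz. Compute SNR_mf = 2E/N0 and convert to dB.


SNR_lin = 2 * 7.226e-7 / 3.611e-17 = 4.002e10
SNR_dB = 10*log10(4.002e10) = 106.0 dB

106.0 dB


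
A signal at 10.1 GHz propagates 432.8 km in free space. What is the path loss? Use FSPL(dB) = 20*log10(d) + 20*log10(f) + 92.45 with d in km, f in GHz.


20*log10(432.8) = 52.73
20*log10(10.1) = 20.09
FSPL = 165.3 dB

165.3 dB


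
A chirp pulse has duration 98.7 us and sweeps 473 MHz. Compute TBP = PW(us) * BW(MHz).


TBP = 98.7 * 473 = 46685.1

46685.1


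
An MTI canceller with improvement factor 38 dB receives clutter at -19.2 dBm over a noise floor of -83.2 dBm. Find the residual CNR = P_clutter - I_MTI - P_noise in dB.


CNR = -19.2 - 38 - (-83.2) = 26.0 dB

26.0 dB


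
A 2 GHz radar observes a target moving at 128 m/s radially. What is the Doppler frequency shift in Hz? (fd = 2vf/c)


fd = 2 * 128 * 2000000000.0 / 3e8 = 1706.7 Hz

1706.7 Hz


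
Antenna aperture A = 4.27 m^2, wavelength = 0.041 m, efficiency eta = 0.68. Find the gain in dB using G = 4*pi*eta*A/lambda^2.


G_linear = 4*pi*0.68*4.27/0.041^2 = 21705.96
G_dB = 10*log10(21705.96) = 43.4 dB

43.4 dB


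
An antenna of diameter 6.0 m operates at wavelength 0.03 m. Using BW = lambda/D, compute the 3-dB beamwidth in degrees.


BW_rad = 0.03 / 6.0 = 0.005
BW_deg = 0.29 degrees

0.29 degrees


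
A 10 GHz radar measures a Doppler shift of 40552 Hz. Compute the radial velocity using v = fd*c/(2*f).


v = 40552 * 3e8 / (2 * 10000000000.0) = 608.3 m/s

608.3 m/s


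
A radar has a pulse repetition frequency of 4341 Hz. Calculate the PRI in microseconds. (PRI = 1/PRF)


PRI = 1/4341 = 0.0002303617 s = 230.4 us

230.4 us


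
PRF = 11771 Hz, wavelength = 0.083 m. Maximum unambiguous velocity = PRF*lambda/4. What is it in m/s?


V_ua = 11771 * 0.083 / 4 = 244.2 m/s

244.2 m/s


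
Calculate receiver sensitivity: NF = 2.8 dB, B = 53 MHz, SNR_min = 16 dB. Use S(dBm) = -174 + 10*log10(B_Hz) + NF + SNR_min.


10*log10(53000000.0) = 77.24
S = -174 + 77.24 + 2.8 + 16 = -78.0 dBm

-78.0 dBm
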